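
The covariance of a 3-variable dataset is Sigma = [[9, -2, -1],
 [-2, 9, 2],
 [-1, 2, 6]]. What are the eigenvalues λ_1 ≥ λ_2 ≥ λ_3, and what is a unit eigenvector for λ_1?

Step 1 — characteristic polynomial p(λ) = det(λI - Sigma) = λ³ - tr·λ² + c_1·λ - det, where tr = trace, c_1 = sum of the principal 2×2 minors, det = det(Sigma):
  tr = 9 + 9 + 6 = 24,
  c_1 = (9·9 - (-2)²) + (9·6 - (-1)²) + (9·6 - (2)²) = 77 + 53 + 50 = 180,
  det = 9·(9·6 - (2)²) - (-2)·((-2)·6 - (2)·(-1)) + (-1)·((-2)·(2) - 9·(-1)) = 9·(50) - (-2)·(-10) + (-1)·(5) = 425.
  So p(λ) = λ³ - 24λ² + 180λ - 425.
Step 2 — look for an integer root (rational root theorem: any rational root is an integer divisor of 425). Testing λ = 5:
  p(5) = 125 - 600 + 900 - 425 = 0  ✓
  Dividing out (λ - 5): p(λ) = (λ - 5)(λ² - 19λ + 85).
Step 3 — remaining eigenvalues from the quadratic λ² - 19λ + 85 = 0:
  Δ = 19² - 4·85 = 361 - 340 = 21,  λ = (19 ± √21)/2 = (19 ± 4.5826)/2 ≈ 11.7913 or 7.2087.
  Sorted: λ_1 = 11.7913,  λ_2 = 7.2087,  λ_3 = 5  (check: sum = 24 = tr ✓).

Step 4 — unit eigenvector for λ_1 ≈ 11.7913: v spans the null space of (Sigma - λ_1 I), whose rows are
  r_1 = (-2.7913, -2, -1),  r_2 = (-2, -2.7913, 2),  r_3 = (-1, 2, -5.7913).
  v is orthogonal to every row, so take v ∝ r_1 × r_2 = ((-2)·(2) - (-1)·(-2.7913), (-1)·(-2) - (-2.7913)·(2), (-2.7913)·(-2.7913) - (-2)·(-2)) ≈ (-6.7913, 7.5826, 3.7913).
  Rescale (multiply by -1 so the first nonzero entry is positive): u = (6.7913, -7.5826, -3.7913).
  ||u|| = √((6.7913)² + (-7.5826)² + (-3.7913)²) = √(117.9909) ≈ 10.8624,  v_1 = u/||u|| ≈ (0.6252, -0.6981, -0.349) (||v_1|| = 1).

λ_1 = 11.7913,  λ_2 = 7.2087,  λ_3 = 5;  v_1 ≈ (0.6252, -0.6981, -0.349)


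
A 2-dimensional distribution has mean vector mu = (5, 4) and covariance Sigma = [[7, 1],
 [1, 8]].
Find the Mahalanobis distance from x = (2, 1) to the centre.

Step 1 — centre the observation: (x - mu) = (-3, -3).

Step 2 — invert Sigma. det(Sigma) = 7·8 - (1)² = 55.
  Sigma^{-1} = (1/det) · [[d, -b], [-b, a]] = [[0.1455, -0.0182],
 [-0.0182, 0.1273]].

Step 3 — form the quadratic (x - mu)^T · Sigma^{-1} · (x - mu):
  Sigma^{-1} · (x - mu) = (-0.3818, -0.3273).
  (x - mu)^T · [Sigma^{-1} · (x - mu)] = (-3)·(-0.3818) + (-3)·(-0.3273) = 2.1273.

Step 4 — take square root: d = √(2.1273) ≈ 1.4585.

d(x, mu) = √(2.1273) ≈ 1.4585


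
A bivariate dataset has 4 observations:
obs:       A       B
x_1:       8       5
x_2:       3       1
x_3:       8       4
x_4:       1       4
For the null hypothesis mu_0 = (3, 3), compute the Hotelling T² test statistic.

Step 1 — sample mean vector:
  mean(A) = (8 + 3 + 8 + 1) / 4 = 20/4 = 5
  mean(B) = (5 + 1 + 4 + 4) / 4 = 14/4 = 3.5
  x̄ = (5, 3.5),  deviation x̄ - mu_0 = (5, 3.5) - (3, 3) = (2, 0.5).

Step 2 — sample covariance matrix, S[i,j] = (1/(n-1)) · Σ_k (x_{k,i} - mean_i) · (x_{k,j} - mean_j), divisor n-1 = 3:
  S[A,A] = ((3)·(3) + (-2)·(-2) + (3)·(3) + (-4)·(-4)) / 3 = 38/3 = 12.6667
  S[A,B] = ((3)·(1.5) + (-2)·(-2.5) + (3)·(0.5) + (-4)·(0.5)) / 3 = 9/3 = 3
  S[B,B] = ((1.5)·(1.5) + (-2.5)·(-2.5) + (0.5)·(0.5) + (0.5)·(0.5)) / 3 = 9/3 = 3
  S = [[12.6667, 3],
 [3, 3]].

Step 3 — invert S. det(S) = 12.6667·3 - (3)² = 29.
  S^{-1} = (1/det) · [[d, -b], [-b, a]] = [[0.1034, -0.1034],
 [-0.1034, 0.4368]].

Step 4 — quadratic form (x̄ - mu_0)^T · S^{-1} · (x̄ - mu_0):
  S^{-1} · (x̄ - mu_0) = (0.1552, 0.0115),
  (x̄ - mu_0)^T · [...] = (2)·(0.1552) + (0.5)·(0.0115) = 0.3161.

Step 5 — scale by n: T² = 4 · 0.3161 = 1.2644.

T² ≈ 1.2644


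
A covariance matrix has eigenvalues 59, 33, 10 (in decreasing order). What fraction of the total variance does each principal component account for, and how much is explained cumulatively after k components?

Step 1 — total variance = trace(Sigma) = Σ λ_i = 59 + 33 + 10 = 102.

Step 2 — fraction explained by component i = λ_i / Σ λ:
  PC1: 59/102 = 0.5784
  PC2: 33/102 = 0.3235
  PC3: 10/102 = 0.098

Step 3 — cumulative fraction after k components = (λ_1 + ... + λ_k) / Σ λ:
  k = 1: 59/102 = 0.5784
  k = 2: (59 + 33)/102 = 92/102 = 0.902
  k = 3: (59 + 33 + 10)/102 = 102/102 = 1

Summary (fraction, with percent):

explained: PC1 0.5784 (57.84%), PC2 0.3235 (32.35%), PC3 0.098 (9.8%);  cumulative: 0.5784, 0.902, 1


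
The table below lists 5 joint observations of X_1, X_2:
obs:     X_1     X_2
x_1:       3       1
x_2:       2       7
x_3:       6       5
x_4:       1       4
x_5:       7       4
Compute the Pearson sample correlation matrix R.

Step 1 — column means:
  mean(X_1) = (3 + 2 + 6 + 1 + 7) / 5 = 19/5 = 3.8
  mean(X_2) = (1 + 7 + 5 + 4 + 4) / 5 = 21/5 = 4.2

Step 2 — sample variances and covariances s[i,j] = (1/(n-1)) · Σ_k (x_{k,i} - mean_i) · (x_{k,j} - mean_j), with n-1 = 4:
  s[X_1,X_1] = ((-0.8)·(-0.8) + (-1.8)·(-1.8) + (2.2)·(2.2) + (-2.8)·(-2.8) + (3.2)·(3.2)) / 4 = 26.8/4 = 6.7
  s[X_1,X_2] = ((-0.8)·(-3.2) + (-1.8)·(2.8) + (2.2)·(0.8) + (-2.8)·(-0.2) + (3.2)·(-0.2)) / 4 = -0.8/4 = -0.2
  s[X_2,X_2] = ((-3.2)·(-3.2) + (2.8)·(2.8) + (0.8)·(0.8) + (-0.2)·(-0.2) + (-0.2)·(-0.2)) / 4 = 18.8/4 = 4.7
  Sample standard deviations s_i = √(s[i,i]):
  s(X_1) = √(6.7) = 2.5884
  s(X_2) = √(4.7) = 2.1679

Step 3 — r_{ij} = s_{ij} / (s_i · s_j):
  r[X_1,X_1] = 1 (diagonal).
  r[X_1,X_2] = -0.2 / (2.5884 · 2.1679) = -0.2 / 5.6116 = -0.0356
  r[X_2,X_2] = 1 (diagonal).

R is symmetric with unit diagonal. Assembling:

R = [[1, -0.0356],
 [-0.0356, 1]]


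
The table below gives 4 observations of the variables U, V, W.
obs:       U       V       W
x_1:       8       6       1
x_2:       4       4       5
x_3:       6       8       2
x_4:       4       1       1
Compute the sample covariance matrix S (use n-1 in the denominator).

Step 1 — column means:
  mean(U) = (8 + 4 + 6 + 4) / 4 = 22/4 = 5.5
  mean(V) = (6 + 4 + 8 + 1) / 4 = 19/4 = 4.75
  mean(W) = (1 + 5 + 2 + 1) / 4 = 9/4 = 2.25

Step 2 — sample covariance S[i,j] = (1/(n-1)) · Σ_k (x_{k,i} - mean_i) · (x_{k,j} - mean_j), with n-1 = 3.
  S[U,U] = ((2.5)·(2.5) + (-1.5)·(-1.5) + (0.5)·(0.5) + (-1.5)·(-1.5)) / 3 = 11/3 = 3.6667
  S[U,V] = ((2.5)·(1.25) + (-1.5)·(-0.75) + (0.5)·(3.25) + (-1.5)·(-3.75)) / 3 = 11.5/3 = 3.8333
  S[U,W] = ((2.5)·(-1.25) + (-1.5)·(2.75) + (0.5)·(-0.25) + (-1.5)·(-1.25)) / 3 = -5.5/3 = -1.8333
  S[V,V] = ((1.25)·(1.25) + (-0.75)·(-0.75) + (3.25)·(3.25) + (-3.75)·(-3.75)) / 3 = 26.75/3 = 8.9167
  S[V,W] = ((1.25)·(-1.25) + (-0.75)·(2.75) + (3.25)·(-0.25) + (-3.75)·(-1.25)) / 3 = 0.25/3 = 0.0833
  S[W,W] = ((-1.25)·(-1.25) + (2.75)·(2.75) + (-0.25)·(-0.25) + (-1.25)·(-1.25)) / 3 = 10.75/3 = 3.5833

S is symmetric (S[j,i] = S[i,j]). Assembling:

S = [[3.6667, 3.8333, -1.8333],
 [3.8333, 8.9167, 0.0833],
 [-1.8333, 0.0833, 3.5833]]


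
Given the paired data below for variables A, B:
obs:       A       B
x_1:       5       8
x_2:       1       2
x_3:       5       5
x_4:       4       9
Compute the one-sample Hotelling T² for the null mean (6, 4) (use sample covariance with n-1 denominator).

Step 1 — sample mean vector:
  mean(A) = (5 + 1 + 5 + 4) / 4 = 15/4 = 3.75
  mean(B) = (8 + 2 + 5 + 9) / 4 = 24/4 = 6
  x̄ = (3.75, 6),  deviation x̄ - mu_0 = (3.75, 6) - (6, 4) = (-2.25, 2).

Step 2 — sample covariance matrix, S[i,j] = (1/(n-1)) · Σ_k (x_{k,i} - mean_i) · (x_{k,j} - mean_j), divisor n-1 = 3:
  S[A,A] = ((1.25)·(1.25) + (-2.75)·(-2.75) + (1.25)·(1.25) + (0.25)·(0.25)) / 3 = 10.75/3 = 3.5833
  S[A,B] = ((1.25)·(2) + (-2.75)·(-4) + (1.25)·(-1) + (0.25)·(3)) / 3 = 13/3 = 4.3333
  S[B,B] = ((2)·(2) + (-4)·(-4) + (-1)·(-1) + (3)·(3)) / 3 = 30/3 = 10
  S = [[3.5833, 4.3333],
 [4.3333, 10]].

Step 3 — invert S. det(S) = 3.5833·10 - (4.3333)² = 17.0556.
  S^{-1} = (1/det) · [[d, -b], [-b, a]] = [[0.5863, -0.2541],
 [-0.2541, 0.2101]].

Step 4 — quadratic form (x̄ - mu_0)^T · S^{-1} · (x̄ - mu_0):
  S^{-1} · (x̄ - mu_0) = (-1.8274, 0.9919),
  (x̄ - mu_0)^T · [...] = (-2.25)·(-1.8274) + (2)·(0.9919) = 6.0953.

Step 5 — scale by n: T² = 4 · 6.0953 = 24.3811.

T² ≈ 24.3811


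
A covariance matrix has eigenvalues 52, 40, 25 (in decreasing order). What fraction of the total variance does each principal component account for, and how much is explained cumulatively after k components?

Step 1 — total variance = trace(Sigma) = Σ λ_i = 52 + 40 + 25 = 117.

Step 2 — fraction explained by component i = λ_i / Σ λ:
  PC1: 52/117 = 0.4444
  PC2: 40/117 = 0.3419
  PC3: 25/117 = 0.2137

Step 3 — cumulative fraction after k components = (λ_1 + ... + λ_k) / Σ λ:
  k = 1: 52/117 = 0.4444
  k = 2: (52 + 40)/117 = 92/117 = 0.7863
  k = 3: (52 + 40 + 25)/117 = 117/117 = 1

Summary (fraction, with percent):

explained: PC1 0.4444 (44.44%), PC2 0.3419 (34.19%), PC3 0.2137 (21.37%);  cumulative: 0.4444, 0.7863, 1


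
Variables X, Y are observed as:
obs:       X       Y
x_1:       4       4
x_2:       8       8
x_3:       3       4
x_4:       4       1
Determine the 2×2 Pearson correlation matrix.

Step 1 — column means:
  mean(X) = (4 + 8 + 3 + 4) / 4 = 19/4 = 4.75
  mean(Y) = (4 + 8 + 4 + 1) / 4 = 17/4 = 4.25

Step 2 — sample variances and covariances s[i,j] = (1/(n-1)) · Σ_k (x_{k,i} - mean_i) · (x_{k,j} - mean_j), with n-1 = 3:
  s[X,X] = ((-0.75)·(-0.75) + (3.25)·(3.25) + (-1.75)·(-1.75) + (-0.75)·(-0.75)) / 3 = 14.75/3 = 4.9167
  s[X,Y] = ((-0.75)·(-0.25) + (3.25)·(3.75) + (-1.75)·(-0.25) + (-0.75)·(-3.25)) / 3 = 15.25/3 = 5.0833
  s[Y,Y] = ((-0.25)·(-0.25) + (3.75)·(3.75) + (-0.25)·(-0.25) + (-3.25)·(-3.25)) / 3 = 24.75/3 = 8.25
  Sample standard deviations s_i = √(s[i,i]):
  s(X) = √(4.9167) = 2.2174
  s(Y) = √(8.25) = 2.8723

Step 3 — r_{ij} = s_{ij} / (s_i · s_j):
  r[X,X] = 1 (diagonal).
  r[X,Y] = 5.0833 / (2.2174 · 2.8723) = 5.0833 / 6.3689 = 0.7982
  r[Y,Y] = 1 (diagonal).

R is symmetric with unit diagonal. Assembling:

R = [[1, 0.7982],
 [0.7982, 1]]


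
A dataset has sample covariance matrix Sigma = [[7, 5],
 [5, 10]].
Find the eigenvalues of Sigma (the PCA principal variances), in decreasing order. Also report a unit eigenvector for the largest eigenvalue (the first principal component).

Step 1 — characteristic polynomial of 2×2 Sigma:
  det(Sigma - λI) = λ² - trace · λ + det = 0.
  trace = 7 + 10 = 17, det = 7·10 - (5)² = 45.
Step 2 — discriminant:
  Δ = trace² - 4·det = 289 - 180 = 109.
Step 3 — eigenvalues:
  λ = (trace ± √Δ)/2 = (17 ± 10.4403)/2,
  λ_1 = 13.7202,  λ_2 = 3.2798.

Step 4 — unit eigenvector for λ_1: solve (Sigma - λ_1 I)v = 0. First row:
  (7 - 13.7202)·v_x + (5)·v_y = 0, i.e. (-6.7202)·v_x + (5)·v_y = 0,
  so v ∝ (b, λ_1 - a) = (5, 6.7202) = u.
  ||u|| = √((5)² + (6.7202)²) = √(70.1605) ≈ 8.3762,
  v_1 = u/||u|| ≈ (0.5969, 0.8023) (||v_1|| = 1).

λ_1 = 13.7202,  λ_2 = 3.2798;  v_1 ≈ (0.5969, 0.8023)


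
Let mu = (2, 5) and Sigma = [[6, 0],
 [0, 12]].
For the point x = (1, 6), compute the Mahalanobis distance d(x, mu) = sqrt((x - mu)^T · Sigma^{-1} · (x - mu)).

Step 1 — centre the observation: (x - mu) = (-1, 1).

Step 2 — invert Sigma. det(Sigma) = 6·12 - (0)² = 72.
  Sigma^{-1} = (1/det) · [[d, -b], [-b, a]] = [[0.1667, 0],
 [0, 0.0833]].

Step 3 — form the quadratic (x - mu)^T · Sigma^{-1} · (x - mu):
  Sigma^{-1} · (x - mu) = (-0.1667, 0.0833).
  (x - mu)^T · [Sigma^{-1} · (x - mu)] = (-1)·(-0.1667) + (1)·(0.0833) = 0.25.

Step 4 — take square root: d = √(0.25) ≈ 0.5.

d(x, mu) = √(0.25) ≈ 0.5


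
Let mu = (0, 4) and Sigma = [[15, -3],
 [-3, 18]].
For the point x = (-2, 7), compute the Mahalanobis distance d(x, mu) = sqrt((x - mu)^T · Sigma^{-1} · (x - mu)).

Step 1 — centre the observation: (x - mu) = (-2, 3).

Step 2 — invert Sigma. det(Sigma) = 15·18 - (-3)² = 261.
  Sigma^{-1} = (1/det) · [[d, -b], [-b, a]] = [[0.069, 0.0115],
 [0.0115, 0.0575]].

Step 3 — form the quadratic (x - mu)^T · Sigma^{-1} · (x - mu):
  Sigma^{-1} · (x - mu) = (-0.1034, 0.1494).
  (x - mu)^T · [Sigma^{-1} · (x - mu)] = (-2)·(-0.1034) + (3)·(0.1494) = 0.6552.

Step 4 — take square root: d = √(0.6552) ≈ 0.8094.

d(x, mu) = √(0.6552) ≈ 0.8094


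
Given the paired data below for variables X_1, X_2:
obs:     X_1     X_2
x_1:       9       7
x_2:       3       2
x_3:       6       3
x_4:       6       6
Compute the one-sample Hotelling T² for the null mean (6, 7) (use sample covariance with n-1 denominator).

Step 1 — sample mean vector:
  mean(X_1) = (9 + 3 + 6 + 6) / 4 = 24/4 = 6
  mean(X_2) = (7 + 2 + 3 + 6) / 4 = 18/4 = 4.5
  x̄ = (6, 4.5),  deviation x̄ - mu_0 = (6, 4.5) - (6, 7) = (0, -2.5).

Step 2 — sample covariance matrix, S[i,j] = (1/(n-1)) · Σ_k (x_{k,i} - mean_i) · (x_{k,j} - mean_j), divisor n-1 = 3:
  S[X_1,X_1] = ((3)·(3) + (-3)·(-3) + (0)·(0) + (0)·(0)) / 3 = 18/3 = 6
  S[X_1,X_2] = ((3)·(2.5) + (-3)·(-2.5) + (0)·(-1.5) + (0)·(1.5)) / 3 = 15/3 = 5
  S[X_2,X_2] = ((2.5)·(2.5) + (-2.5)·(-2.5) + (-1.5)·(-1.5) + (1.5)·(1.5)) / 3 = 17/3 = 5.6667
  S = [[6, 5],
 [5, 5.6667]].

Step 3 — invert S. det(S) = 6·5.6667 - (5)² = 9.
  S^{-1} = (1/det) · [[d, -b], [-b, a]] = [[0.6296, -0.5556],
 [-0.5556, 0.6667]].

Step 4 — quadratic form (x̄ - mu_0)^T · S^{-1} · (x̄ - mu_0):
  S^{-1} · (x̄ - mu_0) = (1.3889, -1.6667),
  (x̄ - mu_0)^T · [...] = (0)·(1.3889) + (-2.5)·(-1.6667) = 4.1667.

Step 5 — scale by n: T² = 4 · 4.1667 = 16.6667.

T² ≈ 16.6667


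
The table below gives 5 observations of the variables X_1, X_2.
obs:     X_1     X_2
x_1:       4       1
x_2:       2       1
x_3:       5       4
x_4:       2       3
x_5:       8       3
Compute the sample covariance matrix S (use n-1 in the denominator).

Step 1 — column means:
  mean(X_1) = (4 + 2 + 5 + 2 + 8) / 5 = 21/5 = 4.2
  mean(X_2) = (1 + 1 + 4 + 3 + 3) / 5 = 12/5 = 2.4

Step 2 — sample covariance S[i,j] = (1/(n-1)) · Σ_k (x_{k,i} - mean_i) · (x_{k,j} - mean_j), with n-1 = 4.
  S[X_1,X_1] = ((-0.2)·(-0.2) + (-2.2)·(-2.2) + (0.8)·(0.8) + (-2.2)·(-2.2) + (3.8)·(3.8)) / 4 = 24.8/4 = 6.2
  S[X_1,X_2] = ((-0.2)·(-1.4) + (-2.2)·(-1.4) + (0.8)·(1.6) + (-2.2)·(0.6) + (3.8)·(0.6)) / 4 = 5.6/4 = 1.4
  S[X_2,X_2] = ((-1.4)·(-1.4) + (-1.4)·(-1.4) + (1.6)·(1.6) + (0.6)·(0.6) + (0.6)·(0.6)) / 4 = 7.2/4 = 1.8

S is symmetric (S[j,i] = S[i,j]). Assembling:

S = [[6.2, 1.4],
 [1.4, 1.8]]


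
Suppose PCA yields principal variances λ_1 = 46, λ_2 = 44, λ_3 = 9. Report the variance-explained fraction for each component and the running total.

Step 1 — total variance = trace(Sigma) = Σ λ_i = 46 + 44 + 9 = 99.

Step 2 — fraction explained by component i = λ_i / Σ λ:
  PC1: 46/99 = 0.4646
  PC2: 44/99 = 0.4444
  PC3: 9/99 = 0.0909

Step 3 — cumulative fraction after k components = (λ_1 + ... + λ_k) / Σ λ:
  k = 1: 46/99 = 0.4646
  k = 2: (46 + 44)/99 = 90/99 = 0.9091
  k = 3: (46 + 44 + 9)/99 = 99/99 = 1

Summary (fraction, with percent):

explained: PC1 0.4646 (46.46%), PC2 0.4444 (44.44%), PC3 0.0909 (9.09%);  cumulative: 0.4646, 0.9091, 1


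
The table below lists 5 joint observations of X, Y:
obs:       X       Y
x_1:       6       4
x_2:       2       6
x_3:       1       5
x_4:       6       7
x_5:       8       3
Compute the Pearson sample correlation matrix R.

Step 1 — column means:
  mean(X) = (6 + 2 + 1 + 6 + 8) / 5 = 23/5 = 4.6
  mean(Y) = (4 + 6 + 5 + 7 + 3) / 5 = 25/5 = 5

Step 2 — sample variances and covariances s[i,j] = (1/(n-1)) · Σ_k (x_{k,i} - mean_i) · (x_{k,j} - mean_j), with n-1 = 4:
  s[X,X] = ((1.4)·(1.4) + (-2.6)·(-2.6) + (-3.6)·(-3.6) + (1.4)·(1.4) + (3.4)·(3.4)) / 4 = 35.2/4 = 8.8
  s[X,Y] = ((1.4)·(-1) + (-2.6)·(1) + (-3.6)·(0) + (1.4)·(2) + (3.4)·(-2)) / 4 = -8/4 = -2
  s[Y,Y] = ((-1)·(-1) + (1)·(1) + (0)·(0) + (2)·(2) + (-2)·(-2)) / 4 = 10/4 = 2.5
  Sample standard deviations s_i = √(s[i,i]):
  s(X) = √(8.8) = 2.9665
  s(Y) = √(2.5) = 1.5811

Step 3 — r_{ij} = s_{ij} / (s_i · s_j):
  r[X,X] = 1 (diagonal).
  r[X,Y] = -2 / (2.9665 · 1.5811) = -2 / 4.6904 = -0.4264
  r[Y,Y] = 1 (diagonal).

R is symmetric with unit diagonal. Assembling:

R = [[1, -0.4264],
 [-0.4264, 1]]


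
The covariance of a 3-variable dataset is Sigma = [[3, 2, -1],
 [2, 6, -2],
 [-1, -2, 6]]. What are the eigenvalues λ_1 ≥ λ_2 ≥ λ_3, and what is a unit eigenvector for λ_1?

Step 1 — characteristic polynomial p(λ) = det(λI - Sigma) = λ³ - tr·λ² + c_1·λ - det, where tr = trace, c_1 = sum of the principal 2×2 minors, det = det(Sigma):
  tr = 3 + 6 + 6 = 15,
  c_1 = (3·6 - (2)²) + (3·6 - (-1)²) + (6·6 - (-2)²) = 14 + 17 + 32 = 63,
  det = 3·(6·6 - (-2)²) - (2)·((2)·6 - (-2)·(-1)) + (-1)·((2)·(-2) - 6·(-1)) = 3·(32) - (2)·(10) + (-1)·(2) = 74.
  So p(λ) = λ³ - 15λ² + 63λ - 74.
Step 2 — look for an integer root (rational root theorem: any rational root is an integer divisor of 74). Testing λ = 2:
  p(2) = 8 - 60 + 126 - 74 = 0  ✓
  Dividing out (λ - 2): p(λ) = (λ - 2)(λ² - 13λ + 37).
Step 3 — remaining eigenvalues from the quadratic λ² - 13λ + 37 = 0:
  Δ = 13² - 4·37 = 169 - 148 = 21,  λ = (13 ± √21)/2 = (13 ± 4.5826)/2 ≈ 8.7913 or 4.2087.
  Sorted: λ_1 = 8.7913,  λ_2 = 4.2087,  λ_3 = 2  (check: sum = 15 = tr ✓).

Step 4 — unit eigenvector for λ_1 ≈ 8.7913: v spans the null space of (Sigma - λ_1 I), whose rows are
  r_1 = (-5.7913, 2, -1),  r_2 = (2, -2.7913, -2),  r_3 = (-1, -2, -2.7913).
  v is orthogonal to every row, so take v ∝ r_1 × r_2 = ((2)·(-2) - (-1)·(-2.7913), (-1)·(2) - (-5.7913)·(-2), (-5.7913)·(-2.7913) - (2)·(2)) ≈ (-6.7913, -13.5826, 12.1652).
  Rescale (multiply by -1 so the first nonzero entry is positive): u = (6.7913, 13.5826, -12.1652).
  ||u|| = √((6.7913)² + (13.5826)² + (-12.1652)²) = √(378.5989) ≈ 19.4576,  v_1 = u/||u|| ≈ (0.349, 0.6981, -0.6252) (||v_1|| = 1).

λ_1 = 8.7913,  λ_2 = 4.2087,  λ_3 = 2;  v_1 ≈ (0.349, 0.6981, -0.6252)


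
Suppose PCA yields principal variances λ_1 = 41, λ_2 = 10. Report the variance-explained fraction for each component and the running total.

Step 1 — total variance = trace(Sigma) = Σ λ_i = 41 + 10 = 51.

Step 2 — fraction explained by component i = λ_i / Σ λ:
  PC1: 41/51 = 0.8039
  PC2: 10/51 = 0.1961

Step 3 — cumulative fraction after k components = (λ_1 + ... + λ_k) / Σ λ:
  k = 1: 41/51 = 0.8039
  k = 2: (41 + 10)/51 = 51/51 = 1

Summary (fraction, with percent):

explained: PC1 0.8039 (80.39%), PC2 0.1961 (19.61%);  cumulative: 0.8039, 1


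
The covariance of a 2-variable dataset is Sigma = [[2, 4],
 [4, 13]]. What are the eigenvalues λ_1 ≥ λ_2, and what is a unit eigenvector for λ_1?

Step 1 — characteristic polynomial of 2×2 Sigma:
  det(Sigma - λI) = λ² - trace · λ + det = 0.
  trace = 2 + 13 = 15, det = 2·13 - (4)² = 10.
Step 2 — discriminant:
  Δ = trace² - 4·det = 225 - 40 = 185.
Step 3 — eigenvalues:
  λ = (trace ± √Δ)/2 = (15 ± 13.6015)/2,
  λ_1 = 14.3007,  λ_2 = 0.6993.

Step 4 — unit eigenvector for λ_1: solve (Sigma - λ_1 I)v = 0. First row:
  (2 - 14.3007)·v_x + (4)·v_y = 0, i.e. (-12.3007)·v_x + (4)·v_y = 0,
  so v ∝ (b, λ_1 - a) = (4, 12.3007) = u.
  ||u|| = √((4)² + (12.3007)²) = √(167.3081) ≈ 12.9348,
  v_1 = u/||u|| ≈ (0.3092, 0.951) (||v_1|| = 1).

λ_1 = 14.3007,  λ_2 = 0.6993;  v_1 ≈ (0.3092, 0.951)


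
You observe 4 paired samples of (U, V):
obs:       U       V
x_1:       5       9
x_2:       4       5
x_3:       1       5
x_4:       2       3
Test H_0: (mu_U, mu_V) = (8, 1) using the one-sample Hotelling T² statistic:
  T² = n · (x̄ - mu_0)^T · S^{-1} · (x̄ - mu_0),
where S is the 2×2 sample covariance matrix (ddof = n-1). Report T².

Step 1 — sample mean vector:
  mean(U) = (5 + 4 + 1 + 2) / 4 = 12/4 = 3
  mean(V) = (9 + 5 + 5 + 3) / 4 = 22/4 = 5.5
  x̄ = (3, 5.5),  deviation x̄ - mu_0 = (3, 5.5) - (8, 1) = (-5, 4.5).

Step 2 — sample covariance matrix, S[i,j] = (1/(n-1)) · Σ_k (x_{k,i} - mean_i) · (x_{k,j} - mean_j), divisor n-1 = 3:
  S[U,U] = ((2)·(2) + (1)·(1) + (-2)·(-2) + (-1)·(-1)) / 3 = 10/3 = 3.3333
  S[U,V] = ((2)·(3.5) + (1)·(-0.5) + (-2)·(-0.5) + (-1)·(-2.5)) / 3 = 10/3 = 3.3333
  S[V,V] = ((3.5)·(3.5) + (-0.5)·(-0.5) + (-0.5)·(-0.5) + (-2.5)·(-2.5)) / 3 = 19/3 = 6.3333
  S = [[3.3333, 3.3333],
 [3.3333, 6.3333]].

Step 3 — invert S. det(S) = 3.3333·6.3333 - (3.3333)² = 10.
  S^{-1} = (1/det) · [[d, -b], [-b, a]] = [[0.6333, -0.3333],
 [-0.3333, 0.3333]].

Step 4 — quadratic form (x̄ - mu_0)^T · S^{-1} · (x̄ - mu_0):
  S^{-1} · (x̄ - mu_0) = (-4.6667, 3.1667),
  (x̄ - mu_0)^T · [...] = (-5)·(-4.6667) + (4.5)·(3.1667) = 37.5833.

Step 5 — scale by n: T² = 4 · 37.5833 = 150.3333.

T² ≈ 150.3333


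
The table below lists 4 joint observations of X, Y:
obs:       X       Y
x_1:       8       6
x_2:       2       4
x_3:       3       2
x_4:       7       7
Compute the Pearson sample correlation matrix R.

Step 1 — column means:
  mean(X) = (8 + 2 + 3 + 7) / 4 = 20/4 = 5
  mean(Y) = (6 + 4 + 2 + 7) / 4 = 19/4 = 4.75

Step 2 — sample variances and covariances s[i,j] = (1/(n-1)) · Σ_k (x_{k,i} - mean_i) · (x_{k,j} - mean_j), with n-1 = 3:
  s[X,X] = ((3)·(3) + (-3)·(-3) + (-2)·(-2) + (2)·(2)) / 3 = 26/3 = 8.6667
  s[X,Y] = ((3)·(1.25) + (-3)·(-0.75) + (-2)·(-2.75) + (2)·(2.25)) / 3 = 16/3 = 5.3333
  s[Y,Y] = ((1.25)·(1.25) + (-0.75)·(-0.75) + (-2.75)·(-2.75) + (2.25)·(2.25)) / 3 = 14.75/3 = 4.9167
  Sample standard deviations s_i = √(s[i,i]):
  s(X) = √(8.6667) = 2.9439
  s(Y) = √(4.9167) = 2.2174

Step 3 — r_{ij} = s_{ij} / (s_i · s_j):
  r[X,X] = 1 (diagonal).
  r[X,Y] = 5.3333 / (2.9439 · 2.2174) = 5.3333 / 6.5277 = 0.817
  r[Y,Y] = 1 (diagonal).

R is symmetric with unit diagonal. Assembling:

R = [[1, 0.817],
 [0.817, 1]]


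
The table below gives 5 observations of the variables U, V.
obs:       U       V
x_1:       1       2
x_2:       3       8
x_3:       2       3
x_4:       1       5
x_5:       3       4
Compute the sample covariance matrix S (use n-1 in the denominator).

Step 1 — column means:
  mean(U) = (1 + 3 + 2 + 1 + 3) / 5 = 10/5 = 2
  mean(V) = (2 + 8 + 3 + 5 + 4) / 5 = 22/5 = 4.4

Step 2 — sample covariance S[i,j] = (1/(n-1)) · Σ_k (x_{k,i} - mean_i) · (x_{k,j} - mean_j), with n-1 = 4.
  S[U,U] = ((-1)·(-1) + (1)·(1) + (0)·(0) + (-1)·(-1) + (1)·(1)) / 4 = 4/4 = 1
  S[U,V] = ((-1)·(-2.4) + (1)·(3.6) + (0)·(-1.4) + (-1)·(0.6) + (1)·(-0.4)) / 4 = 5/4 = 1.25
  S[V,V] = ((-2.4)·(-2.4) + (3.6)·(3.6) + (-1.4)·(-1.4) + (0.6)·(0.6) + (-0.4)·(-0.4)) / 4 = 21.2/4 = 5.3

S is symmetric (S[j,i] = S[i,j]). Assembling:

S = [[1, 1.25],
 [1.25, 5.3]]


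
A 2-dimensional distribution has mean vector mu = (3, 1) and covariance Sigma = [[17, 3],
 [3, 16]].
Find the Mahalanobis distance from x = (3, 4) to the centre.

Step 1 — centre the observation: (x - mu) = (0, 3).

Step 2 — invert Sigma. det(Sigma) = 17·16 - (3)² = 263.
  Sigma^{-1} = (1/det) · [[d, -b], [-b, a]] = [[0.0608, -0.0114],
 [-0.0114, 0.0646]].

Step 3 — form the quadratic (x - mu)^T · Sigma^{-1} · (x - mu):
  Sigma^{-1} · (x - mu) = (-0.0342, 0.1939).
  (x - mu)^T · [Sigma^{-1} · (x - mu)] = (0)·(-0.0342) + (3)·(0.1939) = 0.5817.

Step 4 — take square root: d = √(0.5817) ≈ 0.7627.

d(x, mu) = √(0.5817) ≈ 0.7627


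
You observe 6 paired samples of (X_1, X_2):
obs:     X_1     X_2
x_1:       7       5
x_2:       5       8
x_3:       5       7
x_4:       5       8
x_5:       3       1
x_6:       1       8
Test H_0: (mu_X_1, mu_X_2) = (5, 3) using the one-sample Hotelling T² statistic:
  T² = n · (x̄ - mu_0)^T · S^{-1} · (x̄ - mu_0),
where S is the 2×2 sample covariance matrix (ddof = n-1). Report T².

Step 1 — sample mean vector:
  mean(X_1) = (7 + 5 + 5 + 5 + 3 + 1) / 6 = 26/6 = 4.3333
  mean(X_2) = (5 + 8 + 7 + 8 + 1 + 8) / 6 = 37/6 = 6.1667
  x̄ = (4.3333, 6.1667),  deviation x̄ - mu_0 = (4.3333, 6.1667) - (5, 3) = (-0.6667, 3.1667).

Step 2 — sample covariance matrix, S[i,j] = (1/(n-1)) · Σ_k (x_{k,i} - mean_i) · (x_{k,j} - mean_j), divisor n-1 = 5:
  S[X_1,X_1] = ((2.6667)·(2.6667) + (0.6667)·(0.6667) + (0.6667)·(0.6667) + (0.6667)·(0.6667) + (-1.3333)·(-1.3333) + (-3.3333)·(-3.3333)) / 5 = 21.3333/5 = 4.2667
  S[X_1,X_2] = ((2.6667)·(-1.1667) + (0.6667)·(1.8333) + (0.6667)·(0.8333) + (0.6667)·(1.8333) + (-1.3333)·(-5.1667) + (-3.3333)·(1.8333)) / 5 = 0.6667/5 = 0.1333
  S[X_2,X_2] = ((-1.1667)·(-1.1667) + (1.8333)·(1.8333) + (0.8333)·(0.8333) + (1.8333)·(1.8333) + (-5.1667)·(-5.1667) + (1.8333)·(1.8333)) / 5 = 38.8333/5 = 7.7667
  S = [[4.2667, 0.1333],
 [0.1333, 7.7667]].

Step 3 — invert S. det(S) = 4.2667·7.7667 - (0.1333)² = 33.12.
  S^{-1} = (1/det) · [[d, -b], [-b, a]] = [[0.2345, -0.004],
 [-0.004, 0.1288]].

Step 4 — quadratic form (x̄ - mu_0)^T · S^{-1} · (x̄ - mu_0):
  S^{-1} · (x̄ - mu_0) = (-0.1691, 0.4106),
  (x̄ - mu_0)^T · [...] = (-0.6667)·(-0.1691) + (3.1667)·(0.4106) = 1.413.

Step 5 — scale by n: T² = 6 · 1.413 = 8.4783.

T² ≈ 8.4783


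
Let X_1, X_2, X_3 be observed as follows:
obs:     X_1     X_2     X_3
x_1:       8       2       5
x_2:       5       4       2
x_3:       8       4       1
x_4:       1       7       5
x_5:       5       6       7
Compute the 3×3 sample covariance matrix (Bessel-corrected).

Step 1 — column means:
  mean(X_1) = (8 + 5 + 8 + 1 + 5) / 5 = 27/5 = 5.4
  mean(X_2) = (2 + 4 + 4 + 7 + 6) / 5 = 23/5 = 4.6
  mean(X_3) = (5 + 2 + 1 + 5 + 7) / 5 = 20/5 = 4

Step 2 — sample covariance S[i,j] = (1/(n-1)) · Σ_k (x_{k,i} - mean_i) · (x_{k,j} - mean_j), with n-1 = 4.
  S[X_1,X_1] = ((2.6)·(2.6) + (-0.4)·(-0.4) + (2.6)·(2.6) + (-4.4)·(-4.4) + (-0.4)·(-0.4)) / 4 = 33.2/4 = 8.3
  S[X_1,X_2] = ((2.6)·(-2.6) + (-0.4)·(-0.6) + (2.6)·(-0.6) + (-4.4)·(2.4) + (-0.4)·(1.4)) / 4 = -19.2/4 = -4.8
  S[X_1,X_3] = ((2.6)·(1) + (-0.4)·(-2) + (2.6)·(-3) + (-4.4)·(1) + (-0.4)·(3)) / 4 = -10/4 = -2.5
  S[X_2,X_2] = ((-2.6)·(-2.6) + (-0.6)·(-0.6) + (-0.6)·(-0.6) + (2.4)·(2.4) + (1.4)·(1.4)) / 4 = 15.2/4 = 3.8
  S[X_2,X_3] = ((-2.6)·(1) + (-0.6)·(-2) + (-0.6)·(-3) + (2.4)·(1) + (1.4)·(3)) / 4 = 7/4 = 1.75
  S[X_3,X_3] = ((1)·(1) + (-2)·(-2) + (-3)·(-3) + (1)·(1) + (3)·(3)) / 4 = 24/4 = 6

S is symmetric (S[j,i] = S[i,j]). Assembling:

S = [[8.3, -4.8, -2.5],
 [-4.8, 3.8, 1.75],
 [-2.5, 1.75, 6]]


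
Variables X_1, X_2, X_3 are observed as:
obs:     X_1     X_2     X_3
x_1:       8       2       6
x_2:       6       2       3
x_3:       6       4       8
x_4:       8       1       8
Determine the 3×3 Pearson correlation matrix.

Step 1 — column means:
  mean(X_1) = (8 + 6 + 6 + 8) / 4 = 28/4 = 7
  mean(X_2) = (2 + 2 + 4 + 1) / 4 = 9/4 = 2.25
  mean(X_3) = (6 + 3 + 8 + 8) / 4 = 25/4 = 6.25

Step 2 — sample variances and covariances s[i,j] = (1/(n-1)) · Σ_k (x_{k,i} - mean_i) · (x_{k,j} - mean_j), with n-1 = 3:
  s[X_1,X_1] = ((1)·(1) + (-1)·(-1) + (-1)·(-1) + (1)·(1)) / 3 = 4/3 = 1.3333
  s[X_1,X_2] = ((1)·(-0.25) + (-1)·(-0.25) + (-1)·(1.75) + (1)·(-1.25)) / 3 = -3/3 = -1
  s[X_1,X_3] = ((1)·(-0.25) + (-1)·(-3.25) + (-1)·(1.75) + (1)·(1.75)) / 3 = 3/3 = 1
  s[X_2,X_2] = ((-0.25)·(-0.25) + (-0.25)·(-0.25) + (1.75)·(1.75) + (-1.25)·(-1.25)) / 3 = 4.75/3 = 1.5833
  s[X_2,X_3] = ((-0.25)·(-0.25) + (-0.25)·(-3.25) + (1.75)·(1.75) + (-1.25)·(1.75)) / 3 = 1.75/3 = 0.5833
  s[X_3,X_3] = ((-0.25)·(-0.25) + (-3.25)·(-3.25) + (1.75)·(1.75) + (1.75)·(1.75)) / 3 = 16.75/3 = 5.5833
  Sample standard deviations s_i = √(s[i,i]):
  s(X_1) = √(1.3333) = 1.1547
  s(X_2) = √(1.5833) = 1.2583
  s(X_3) = √(5.5833) = 2.3629

Step 3 — r_{ij} = s_{ij} / (s_i · s_j):
  r[X_1,X_1] = 1 (diagonal).
  r[X_1,X_2] = -1 / (1.1547 · 1.2583) = -1 / 1.453 = -0.6882
  r[X_1,X_3] = 1 / (1.1547 · 2.3629) = 1 / 2.7285 = 0.3665
  r[X_2,X_2] = 1 (diagonal).
  r[X_2,X_3] = 0.5833 / (1.2583 · 2.3629) = 0.5833 / 2.9733 = 0.1962
  r[X_3,X_3] = 1 (diagonal).

R is symmetric with unit diagonal. Assembling:

R = [[1, -0.6882, 0.3665],
 [-0.6882, 1, 0.1962],
 [0.3665, 0.1962, 1]]


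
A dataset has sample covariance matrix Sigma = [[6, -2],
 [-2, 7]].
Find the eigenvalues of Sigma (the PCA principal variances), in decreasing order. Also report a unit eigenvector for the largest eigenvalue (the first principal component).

Step 1 — characteristic polynomial of 2×2 Sigma:
  det(Sigma - λI) = λ² - trace · λ + det = 0.
  trace = 6 + 7 = 13, det = 6·7 - (-2)² = 38.
Step 2 — discriminant:
  Δ = trace² - 4·det = 169 - 152 = 17.
Step 3 — eigenvalues:
  λ = (trace ± √Δ)/2 = (13 ± 4.1231)/2,
  λ_1 = 8.5616,  λ_2 = 4.4384.

Step 4 — unit eigenvector for λ_1: solve (Sigma - λ_1 I)v = 0. First row:
  (6 - 8.5616)·v_x + (-2)·v_y = 0, i.e. (-2.5616)·v_x + (-2)·v_y = 0,
  so v ∝ (b, λ_1 - a) = (-2, 2.5616); multiply by -1 so the first entry is positive: u = (2, -2.5616).
  ||u|| = √((2)² + (-2.5616)²) = √(10.5616) ≈ 3.2499,
  v_1 = u/||u|| ≈ (0.6154, -0.7882) (||v_1|| = 1).

λ_1 = 8.5616,  λ_2 = 4.4384;  v_1 ≈ (0.6154, -0.7882)


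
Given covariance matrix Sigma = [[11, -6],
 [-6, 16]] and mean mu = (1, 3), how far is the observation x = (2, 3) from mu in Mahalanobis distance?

Step 1 — centre the observation: (x - mu) = (1, 0).

Step 2 — invert Sigma. det(Sigma) = 11·16 - (-6)² = 140.
  Sigma^{-1} = (1/det) · [[d, -b], [-b, a]] = [[0.1143, 0.0429],
 [0.0429, 0.0786]].

Step 3 — form the quadratic (x - mu)^T · Sigma^{-1} · (x - mu):
  Sigma^{-1} · (x - mu) = (0.1143, 0.0429).
  (x - mu)^T · [Sigma^{-1} · (x - mu)] = (1)·(0.1143) + (0)·(0.0429) = 0.1143.

Step 4 — take square root: d = √(0.1143) ≈ 0.3381.

d(x, mu) = √(0.1143) ≈ 0.3381


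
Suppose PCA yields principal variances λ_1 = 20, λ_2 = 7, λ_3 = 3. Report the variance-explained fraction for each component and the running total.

Step 1 — total variance = trace(Sigma) = Σ λ_i = 20 + 7 + 3 = 30.

Step 2 — fraction explained by component i = λ_i / Σ λ:
  PC1: 20/30 = 0.6667
  PC2: 7/30 = 0.2333
  PC3: 3/30 = 0.1

Step 3 — cumulative fraction after k components = (λ_1 + ... + λ_k) / Σ λ:
  k = 1: 20/30 = 0.6667
  k = 2: (20 + 7)/30 = 27/30 = 0.9
  k = 3: (20 + 7 + 3)/30 = 30/30 = 1

Summary (fraction, with percent):

explained: PC1 0.6667 (66.67%), PC2 0.2333 (23.33%), PC3 0.1 (10%);  cumulative: 0.6667, 0.9, 1


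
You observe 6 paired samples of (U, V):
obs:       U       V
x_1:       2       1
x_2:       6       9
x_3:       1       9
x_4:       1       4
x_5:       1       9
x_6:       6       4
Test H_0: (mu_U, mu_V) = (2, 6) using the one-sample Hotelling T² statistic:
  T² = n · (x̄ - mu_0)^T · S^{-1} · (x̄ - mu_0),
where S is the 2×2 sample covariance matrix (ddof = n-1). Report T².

Step 1 — sample mean vector:
  mean(U) = (2 + 6 + 1 + 1 + 1 + 6) / 6 = 17/6 = 2.8333
  mean(V) = (1 + 9 + 9 + 4 + 9 + 4) / 6 = 36/6 = 6
  x̄ = (2.8333, 6),  deviation x̄ - mu_0 = (2.8333, 6) - (2, 6) = (0.8333, 0).

Step 2 — sample covariance matrix, S[i,j] = (1/(n-1)) · Σ_k (x_{k,i} - mean_i) · (x_{k,j} - mean_j), divisor n-1 = 5:
  S[U,U] = ((-0.8333)·(-0.8333) + (3.1667)·(3.1667) + (-1.8333)·(-1.8333) + (-1.8333)·(-1.8333) + (-1.8333)·(-1.8333) + (3.1667)·(3.1667)) / 5 = 30.8333/5 = 6.1667
  S[U,V] = ((-0.8333)·(-5) + (3.1667)·(3) + (-1.8333)·(3) + (-1.8333)·(-2) + (-1.8333)·(3) + (3.1667)·(-2)) / 5 = 0/5 = 0
  S[V,V] = ((-5)·(-5) + (3)·(3) + (3)·(3) + (-2)·(-2) + (3)·(3) + (-2)·(-2)) / 5 = 60/5 = 12
  S = [[6.1667, 0],
 [0, 12]].

Step 3 — invert S. det(S) = 6.1667·12 - (0)² = 74.
  S^{-1} = (1/det) · [[d, -b], [-b, a]] = [[0.1622, 0],
 [0, 0.0833]].

Step 4 — quadratic form (x̄ - mu_0)^T · S^{-1} · (x̄ - mu_0):
  S^{-1} · (x̄ - mu_0) = (0.1351, 0),
  (x̄ - mu_0)^T · [...] = (0.8333)·(0.1351) + (0)·(0) = 0.1126.

Step 5 — scale by n: T² = 6 · 0.1126 = 0.6757.

T² ≈ 0.6757


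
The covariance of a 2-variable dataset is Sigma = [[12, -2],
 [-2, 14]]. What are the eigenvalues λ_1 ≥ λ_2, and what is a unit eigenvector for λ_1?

Step 1 — characteristic polynomial of 2×2 Sigma:
  det(Sigma - λI) = λ² - trace · λ + det = 0.
  trace = 12 + 14 = 26, det = 12·14 - (-2)² = 164.
Step 2 — discriminant:
  Δ = trace² - 4·det = 676 - 656 = 20.
Step 3 — eigenvalues:
  λ = (trace ± √Δ)/2 = (26 ± 4.4721)/2,
  λ_1 = 15.2361,  λ_2 = 10.7639.

Step 4 — unit eigenvector for λ_1: solve (Sigma - λ_1 I)v = 0. First row:
  (12 - 15.2361)·v_x + (-2)·v_y = 0, i.e. (-3.2361)·v_x + (-2)·v_y = 0,
  so v ∝ (b, λ_1 - a) = (-2, 3.2361); multiply by -1 so the first entry is positive: u = (2, -3.2361).
  ||u|| = √((2)² + (-3.2361)²) = √(14.4721) ≈ 3.8042,
  v_1 = u/||u|| ≈ (0.5257, -0.8507) (||v_1|| = 1).

λ_1 = 15.2361,  λ_2 = 10.7639;  v_1 ≈ (0.5257, -0.8507)


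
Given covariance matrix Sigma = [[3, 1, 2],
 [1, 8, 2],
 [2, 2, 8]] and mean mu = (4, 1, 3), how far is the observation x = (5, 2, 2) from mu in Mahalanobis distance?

Step 1 — centre the observation: (x - mu) = (1, 1, -1).

Step 2 — invert Sigma (cofactor / det for 3×3, or solve directly):
  Sigma^{-1} = [[0.4054, -0.027, -0.0946],
 [-0.027, 0.1351, -0.027],
 [-0.0946, -0.027, 0.1554]].

Step 3 — form the quadratic (x - mu)^T · Sigma^{-1} · (x - mu):
  Sigma^{-1} · (x - mu) = (0.473, 0.1351, -0.277).
  (x - mu)^T · [Sigma^{-1} · (x - mu)] = (1)·(0.473) + (1)·(0.1351) + (-1)·(-0.277) = 0.8851.

Step 4 — take square root: d = √(0.8851) ≈ 0.9408.

d(x, mu) = √(0.8851) ≈ 0.9408


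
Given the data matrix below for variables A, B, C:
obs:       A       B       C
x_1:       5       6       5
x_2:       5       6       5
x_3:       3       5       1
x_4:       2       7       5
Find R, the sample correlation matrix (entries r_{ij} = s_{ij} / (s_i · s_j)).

Step 1 — column means:
  mean(A) = (5 + 5 + 3 + 2) / 4 = 15/4 = 3.75
  mean(B) = (6 + 6 + 5 + 7) / 4 = 24/4 = 6
  mean(C) = (5 + 5 + 1 + 5) / 4 = 16/4 = 4

Step 2 — sample variances and covariances s[i,j] = (1/(n-1)) · Σ_k (x_{k,i} - mean_i) · (x_{k,j} - mean_j), with n-1 = 3:
  s[A,A] = ((1.25)·(1.25) + (1.25)·(1.25) + (-0.75)·(-0.75) + (-1.75)·(-1.75)) / 3 = 6.75/3 = 2.25
  s[A,B] = ((1.25)·(0) + (1.25)·(0) + (-0.75)·(-1) + (-1.75)·(1)) / 3 = -1/3 = -0.3333
  s[A,C] = ((1.25)·(1) + (1.25)·(1) + (-0.75)·(-3) + (-1.75)·(1)) / 3 = 3/3 = 1
  s[B,B] = ((0)·(0) + (0)·(0) + (-1)·(-1) + (1)·(1)) / 3 = 2/3 = 0.6667
  s[B,C] = ((0)·(1) + (0)·(1) + (-1)·(-3) + (1)·(1)) / 3 = 4/3 = 1.3333
  s[C,C] = ((1)·(1) + (1)·(1) + (-3)·(-3) + (1)·(1)) / 3 = 12/3 = 4
  Sample standard deviations s_i = √(s[i,i]):
  s(A) = √(2.25) = 1.5
  s(B) = √(0.6667) = 0.8165
  s(C) = √(4) = 2

Step 3 — r_{ij} = s_{ij} / (s_i · s_j):
  r[A,A] = 1 (diagonal).
  r[A,B] = -0.3333 / (1.5 · 0.8165) = -0.3333 / 1.2247 = -0.2722
  r[A,C] = 1 / (1.5 · 2) = 1 / 3 = 0.3333
  r[B,B] = 1 (diagonal).
  r[B,C] = 1.3333 / (0.8165 · 2) = 1.3333 / 1.633 = 0.8165
  r[C,C] = 1 (diagonal).

R is symmetric with unit diagonal. Assembling:

R = [[1, -0.2722, 0.3333],
 [-0.2722, 1, 0.8165],
 [0.3333, 0.8165, 1]]


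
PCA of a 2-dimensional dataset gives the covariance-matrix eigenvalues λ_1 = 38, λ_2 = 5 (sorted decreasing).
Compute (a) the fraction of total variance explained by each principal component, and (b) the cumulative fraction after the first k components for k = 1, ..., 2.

Step 1 — total variance = trace(Sigma) = Σ λ_i = 38 + 5 = 43.

Step 2 — fraction explained by component i = λ_i / Σ λ:
  PC1: 38/43 = 0.8837
  PC2: 5/43 = 0.1163

Step 3 — cumulative fraction after k components = (λ_1 + ... + λ_k) / Σ λ:
  k = 1: 38/43 = 0.8837
  k = 2: (38 + 5)/43 = 43/43 = 1

Summary (fraction, with percent):

explained: PC1 0.8837 (88.37%), PC2 0.1163 (11.63%);  cumulative: 0.8837, 1


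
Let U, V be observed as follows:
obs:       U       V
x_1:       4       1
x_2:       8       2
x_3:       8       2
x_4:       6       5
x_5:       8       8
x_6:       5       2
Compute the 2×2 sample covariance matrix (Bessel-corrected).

Step 1 — column means:
  mean(U) = (4 + 8 + 8 + 6 + 8 + 5) / 6 = 39/6 = 6.5
  mean(V) = (1 + 2 + 2 + 5 + 8 + 2) / 6 = 20/6 = 3.3333

Step 2 — sample covariance S[i,j] = (1/(n-1)) · Σ_k (x_{k,i} - mean_i) · (x_{k,j} - mean_j), with n-1 = 5.
  S[U,U] = ((-2.5)·(-2.5) + (1.5)·(1.5) + (1.5)·(1.5) + (-0.5)·(-0.5) + (1.5)·(1.5) + (-1.5)·(-1.5)) / 5 = 15.5/5 = 3.1
  S[U,V] = ((-2.5)·(-2.3333) + (1.5)·(-1.3333) + (1.5)·(-1.3333) + (-0.5)·(1.6667) + (1.5)·(4.6667) + (-1.5)·(-1.3333)) / 5 = 10/5 = 2
  S[V,V] = ((-2.3333)·(-2.3333) + (-1.3333)·(-1.3333) + (-1.3333)·(-1.3333) + (1.6667)·(1.6667) + (4.6667)·(4.6667) + (-1.3333)·(-1.3333)) / 5 = 35.3333/5 = 7.0667

S is symmetric (S[j,i] = S[i,j]). Assembling:

S = [[3.1, 2],
 [2, 7.0667]]


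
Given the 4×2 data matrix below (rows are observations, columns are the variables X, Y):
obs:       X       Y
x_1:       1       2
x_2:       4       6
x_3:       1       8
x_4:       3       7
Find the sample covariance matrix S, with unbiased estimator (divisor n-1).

Step 1 — column means:
  mean(X) = (1 + 4 + 1 + 3) / 4 = 9/4 = 2.25
  mean(Y) = (2 + 6 + 8 + 7) / 4 = 23/4 = 5.75

Step 2 — sample covariance S[i,j] = (1/(n-1)) · Σ_k (x_{k,i} - mean_i) · (x_{k,j} - mean_j), with n-1 = 3.
  S[X,X] = ((-1.25)·(-1.25) + (1.75)·(1.75) + (-1.25)·(-1.25) + (0.75)·(0.75)) / 3 = 6.75/3 = 2.25
  S[X,Y] = ((-1.25)·(-3.75) + (1.75)·(0.25) + (-1.25)·(2.25) + (0.75)·(1.25)) / 3 = 3.25/3 = 1.0833
  S[Y,Y] = ((-3.75)·(-3.75) + (0.25)·(0.25) + (2.25)·(2.25) + (1.25)·(1.25)) / 3 = 20.75/3 = 6.9167

S is symmetric (S[j,i] = S[i,j]). Assembling:

S = [[2.25, 1.0833],
 [1.0833, 6.9167]]


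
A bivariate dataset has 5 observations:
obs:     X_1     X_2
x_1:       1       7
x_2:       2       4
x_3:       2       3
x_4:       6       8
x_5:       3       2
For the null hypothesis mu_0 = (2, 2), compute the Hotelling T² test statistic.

Step 1 — sample mean vector:
  mean(X_1) = (1 + 2 + 2 + 6 + 3) / 5 = 14/5 = 2.8
  mean(X_2) = (7 + 4 + 3 + 8 + 2) / 5 = 24/5 = 4.8
  x̄ = (2.8, 4.8),  deviation x̄ - mu_0 = (2.8, 4.8) - (2, 2) = (0.8, 2.8).

Step 2 — sample covariance matrix, S[i,j] = (1/(n-1)) · Σ_k (x_{k,i} - mean_i) · (x_{k,j} - mean_j), divisor n-1 = 4:
  S[X_1,X_1] = ((-1.8)·(-1.8) + (-0.8)·(-0.8) + (-0.8)·(-0.8) + (3.2)·(3.2) + (0.2)·(0.2)) / 4 = 14.8/4 = 3.7
  S[X_1,X_2] = ((-1.8)·(2.2) + (-0.8)·(-0.8) + (-0.8)·(-1.8) + (3.2)·(3.2) + (0.2)·(-2.8)) / 4 = 7.8/4 = 1.95
  S[X_2,X_2] = ((2.2)·(2.2) + (-0.8)·(-0.8) + (-1.8)·(-1.8) + (3.2)·(3.2) + (-2.8)·(-2.8)) / 4 = 26.8/4 = 6.7
  S = [[3.7, 1.95],
 [1.95, 6.7]].

Step 3 — invert S. det(S) = 3.7·6.7 - (1.95)² = 20.9875.
  S^{-1} = (1/det) · [[d, -b], [-b, a]] = [[0.3192, -0.0929],
 [-0.0929, 0.1763]].

Step 4 — quadratic form (x̄ - mu_0)^T · S^{-1} · (x̄ - mu_0):
  S^{-1} · (x̄ - mu_0) = (-0.0048, 0.4193),
  (x̄ - mu_0)^T · [...] = (0.8)·(-0.0048) + (2.8)·(0.4193) = 1.1702.

Step 5 — scale by n: T² = 5 · 1.1702 = 5.8511.

T² ≈ 5.8511


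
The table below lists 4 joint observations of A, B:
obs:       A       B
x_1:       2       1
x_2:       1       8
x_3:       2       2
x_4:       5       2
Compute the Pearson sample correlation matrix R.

Step 1 — column means:
  mean(A) = (2 + 1 + 2 + 5) / 4 = 10/4 = 2.5
  mean(B) = (1 + 8 + 2 + 2) / 4 = 13/4 = 3.25

Step 2 — sample variances and covariances s[i,j] = (1/(n-1)) · Σ_k (x_{k,i} - mean_i) · (x_{k,j} - mean_j), with n-1 = 3:
  s[A,A] = ((-0.5)·(-0.5) + (-1.5)·(-1.5) + (-0.5)·(-0.5) + (2.5)·(2.5)) / 3 = 9/3 = 3
  s[A,B] = ((-0.5)·(-2.25) + (-1.5)·(4.75) + (-0.5)·(-1.25) + (2.5)·(-1.25)) / 3 = -8.5/3 = -2.8333
  s[B,B] = ((-2.25)·(-2.25) + (4.75)·(4.75) + (-1.25)·(-1.25) + (-1.25)·(-1.25)) / 3 = 30.75/3 = 10.25
  Sample standard deviations s_i = √(s[i,i]):
  s(A) = √(3) = 1.7321
  s(B) = √(10.25) = 3.2016

Step 3 — r_{ij} = s_{ij} / (s_i · s_j):
  r[A,A] = 1 (diagonal).
  r[A,B] = -2.8333 / (1.7321 · 3.2016) = -2.8333 / 5.5453 = -0.5109
  r[B,B] = 1 (diagonal).

R is symmetric with unit diagonal. Assembling:

R = [[1, -0.5109],
 [-0.5109, 1]]
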